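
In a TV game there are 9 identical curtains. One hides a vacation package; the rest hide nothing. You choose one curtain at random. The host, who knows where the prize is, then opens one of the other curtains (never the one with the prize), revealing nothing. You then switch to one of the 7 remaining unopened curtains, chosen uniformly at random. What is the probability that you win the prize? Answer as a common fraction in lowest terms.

Your original curtain holds the prize with probability 1/9, so the other 8 collectively hold it with probability 8/9.
The host can always find an empty curtain to open, so this doesn't change that 8/9; it is now spread over the 7 remaining unopened curtains.
P(win by switching) = (8/9) · (1/7) = 8/63.

8/63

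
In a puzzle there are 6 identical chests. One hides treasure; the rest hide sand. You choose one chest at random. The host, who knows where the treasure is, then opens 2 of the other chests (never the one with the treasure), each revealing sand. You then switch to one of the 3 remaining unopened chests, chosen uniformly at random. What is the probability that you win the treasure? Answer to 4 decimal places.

0.2778

Your original chest holds the treasure with probability 1/6, so the other 5 collectively hold it with probability 5/6.
The host can always find 2 empty chests to open, so the reveals don't change that 5/6; it is now spread over the 3 remaining unopened chests.
P(win by switching) = (5/6) · (1/3) = 5/18 ≈ 0.2778.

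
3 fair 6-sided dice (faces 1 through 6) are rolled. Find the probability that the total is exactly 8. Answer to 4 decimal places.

There are 6^3 = 216 equally likely outcomes.
The number of ordered 3-tuples from {1,…,6} summing to 8 is 21.
P(sum = 8) = 21/216 = 7/72 ≈ 0.0972.

0.0972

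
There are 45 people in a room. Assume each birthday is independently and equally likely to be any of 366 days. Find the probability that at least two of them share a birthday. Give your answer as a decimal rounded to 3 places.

It's easier to compute the probability that all 45 are distinct.
P(all distinct) = 366/366 · 365/366 · ··· · 322/366 ≈ 0.060.
So the probability of at least one match is 1 − 0.060 = 0.940.

0.940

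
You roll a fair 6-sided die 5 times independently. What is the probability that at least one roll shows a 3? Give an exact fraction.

4651/7776

P(no roll shows a 3) = (5/6)^5 = 3125/7776.
P(at least one) = 1 − 3125/7776 = 4651/7776.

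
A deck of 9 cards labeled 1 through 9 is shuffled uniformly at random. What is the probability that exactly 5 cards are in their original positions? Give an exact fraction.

1/320

Choose which 5 of the 9 are fixed: C(9,5) = 126 ways.
The remaining 4 must have no fixed point: D(4) = 9.
P = 126·9/362880 = 1/320.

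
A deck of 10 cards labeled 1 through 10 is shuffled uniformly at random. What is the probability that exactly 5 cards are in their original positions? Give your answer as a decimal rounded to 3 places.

Choose which 5 of the 10 are fixed: C(10,5) = 252 ways.
The remaining 5 must have no fixed point: D(5) = 44.
P = 252·44/3628800 = 11/3600 ≈ 0.003.

0.003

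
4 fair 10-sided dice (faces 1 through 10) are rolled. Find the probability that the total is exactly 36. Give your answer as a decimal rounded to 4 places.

There are 10^4 = 10000 equally likely outcomes.
The number of ordered 4-tuples from {1,…,10} summing to 36 is 35.
P(sum = 36) = 35/10000 = 7/2000 ≈ 0.0035.

0.0035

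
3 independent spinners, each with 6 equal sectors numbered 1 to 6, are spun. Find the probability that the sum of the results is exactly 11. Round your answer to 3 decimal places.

0.125

There are 6^3 = 216 equally likely outcomes.
The number of ordered 3-tuples from {1,…,6} summing to 11 is 27.
P(sum = 11) = 27/216 = 1/8 ≈ 0.125.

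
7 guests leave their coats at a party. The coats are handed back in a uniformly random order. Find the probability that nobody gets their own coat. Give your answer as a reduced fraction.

103/280

This is the derangement probability: permutations of 7 with no fixed point.
D(7) = 7! · (1 − 1/1! + 1/2! − ··· + (−1)^7/7!) = 1854.
P = 1854/5040 = 103/280.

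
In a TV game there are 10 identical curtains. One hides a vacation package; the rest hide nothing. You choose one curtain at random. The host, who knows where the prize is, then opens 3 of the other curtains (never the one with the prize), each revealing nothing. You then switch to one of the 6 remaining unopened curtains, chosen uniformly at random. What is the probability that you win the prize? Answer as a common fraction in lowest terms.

Your original curtain holds the prize with probability 1/10, so the other 9 collectively hold it with probability 9/10.
The host can always find 3 empty curtains to open, so the reveals don't change that 9/10; it is now spread over the 6 remaining unopened curtains.
P(win by switching) = (9/10) · (1/6) = 3/20.

3/20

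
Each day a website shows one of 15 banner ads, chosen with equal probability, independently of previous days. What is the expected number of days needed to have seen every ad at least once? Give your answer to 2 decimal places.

49.77

After i distinct types are collected, each trial gives a new one with probability (15−i)/15, so the expected wait for the next new type is 15/(15−i).
E = 15/15 + 15/14 + 15/13 + 15/12 + 15/11 + 15/10 + 15/9 + 15/8 + 15/7 + 15/6 + 15/5 + 15/4 + 15/3 + 15/2 + 15/1 = 1195757/24024 ≈ 49.77.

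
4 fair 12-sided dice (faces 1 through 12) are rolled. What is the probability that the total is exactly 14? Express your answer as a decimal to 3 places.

There are 12^4 = 20736 equally likely outcomes.
The number of ordered 4-tuples from {1,…,12} summing to 14 is 286.
P(sum = 14) = 286/20736 = 143/10368 ≈ 0.014.

0.014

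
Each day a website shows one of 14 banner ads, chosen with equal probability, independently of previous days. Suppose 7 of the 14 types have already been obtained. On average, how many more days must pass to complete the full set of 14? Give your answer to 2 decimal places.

Starting from 7 distinct types, each trial gives a new one with probability (14−i)/14 when i types are held, so the wait for the next new type is 14/(14−i).
E = 14/7 + 14/6 + 14/5 + 14/4 + 14/3 + 14/2 + 14/1 = 363/10 ≈ 36.30.

36.30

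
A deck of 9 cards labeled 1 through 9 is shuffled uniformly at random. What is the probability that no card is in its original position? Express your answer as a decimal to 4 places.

This is the derangement probability: permutations of 9 with no fixed point.
D(9) = 9! · (1 − 1/1! + 1/2! − ··· + (−1)^9/9!) = 133496.
P = 133496/362880 = 16687/45360 ≈ 0.3679.

0.3679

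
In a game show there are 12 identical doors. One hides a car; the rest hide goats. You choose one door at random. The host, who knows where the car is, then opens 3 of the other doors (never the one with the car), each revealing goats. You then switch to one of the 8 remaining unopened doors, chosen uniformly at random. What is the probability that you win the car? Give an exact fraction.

Your original door holds the car with probability 1/12, so the other 11 collectively hold it with probability 11/12.
The host can always find 3 empty doors to open, so the reveals don't change that 11/12; it is now spread over the 8 remaining unopened doors.
P(win by switching) = (11/12) · (1/8) = 11/96.

11/96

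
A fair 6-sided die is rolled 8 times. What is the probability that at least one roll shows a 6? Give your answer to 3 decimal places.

P(no roll shows a 6) = (5/6)^8 ≈ 0.233.
P(at least one) = 1 − 0.233 = 0.767.

0.767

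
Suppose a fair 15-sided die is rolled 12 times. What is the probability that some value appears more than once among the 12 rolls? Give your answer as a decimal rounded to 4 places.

0.9983

P(all 12 different) = 15/15 · 14/15 · ··· · 4/15 ≈ 0.0017.
P(at least two equal) = 1 − 0.0017 = 0.9983.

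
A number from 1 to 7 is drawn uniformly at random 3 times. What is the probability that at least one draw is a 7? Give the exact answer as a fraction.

127/343

P(no draw is a 7) = (6/7)^3 = 216/343.
P(at least one) = 1 − 216/343 = 127/343.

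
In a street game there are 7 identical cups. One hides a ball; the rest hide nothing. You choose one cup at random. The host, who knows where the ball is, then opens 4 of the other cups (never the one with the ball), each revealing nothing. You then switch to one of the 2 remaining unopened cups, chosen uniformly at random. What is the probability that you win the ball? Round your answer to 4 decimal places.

Your original cup holds the ball with probability 1/7, so the other 6 collectively hold it with probability 6/7.
The host can always find 4 empty cups to open, so the reveals don't change that 6/7; it is now spread over the 2 remaining unopened cups.
P(win by switching) = (6/7) · (1/2) = 3/7 ≈ 0.4286.

0.4286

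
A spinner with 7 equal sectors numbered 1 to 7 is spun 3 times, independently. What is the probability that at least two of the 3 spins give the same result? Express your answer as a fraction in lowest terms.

19/49

P(all 3 different) = 7/7 · 6/7 · ··· · 5/7 = 30/49.
P(at least two equal) = 1 − 30/49 = 19/49.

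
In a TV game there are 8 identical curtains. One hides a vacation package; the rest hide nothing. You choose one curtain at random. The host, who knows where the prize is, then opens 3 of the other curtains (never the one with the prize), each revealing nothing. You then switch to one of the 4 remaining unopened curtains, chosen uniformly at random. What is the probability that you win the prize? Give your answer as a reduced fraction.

7/32

Your original curtain holds the prize with probability 1/8, so the other 7 collectively hold it with probability 7/8.
The host can always find 3 empty curtains to open, so the reveals don't change that 7/8; it is now spread over the 4 remaining unopened curtains.
P(win by switching) = (7/8) · (1/4) = 7/32.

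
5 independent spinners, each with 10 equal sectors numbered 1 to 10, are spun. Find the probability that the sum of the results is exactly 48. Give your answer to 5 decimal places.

0.00015

There are 10^5 = 100000 equally likely outcomes.
The number of ordered 5-tuples from {1,…,10} summing to 48 is 15.
P(sum = 48) = 15/100000 = 3/20000 ≈ 0.00015.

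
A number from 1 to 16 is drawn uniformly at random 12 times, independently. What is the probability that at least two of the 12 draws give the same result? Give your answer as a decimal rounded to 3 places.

P(all 12 different) = 16/16 · 15/16 · ··· · 5/16 ≈ 0.003.
P(at least two equal) = 1 − 0.003 = 0.997.

0.997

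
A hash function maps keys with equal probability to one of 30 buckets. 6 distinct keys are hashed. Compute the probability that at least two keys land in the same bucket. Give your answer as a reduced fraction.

1861/4500

It's easier to compute the probability that all 6 are distinct.
P(all distinct) = 30/30 · 29/30 · ··· · 25/30 = 2639/4500.
So the probability of at least one match is 1 − 2639/4500 = 1861/4500.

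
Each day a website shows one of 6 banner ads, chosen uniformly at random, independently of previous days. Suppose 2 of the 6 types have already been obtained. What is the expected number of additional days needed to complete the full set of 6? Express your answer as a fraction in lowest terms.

25/2

Starting from 2 distinct types, each trial gives a new one with probability (6−i)/6 when i types are held, so the wait for the next new type is 6/(6−i).
E = 6/4 + 6/3 + 6/2 + 6/1 = 25/2.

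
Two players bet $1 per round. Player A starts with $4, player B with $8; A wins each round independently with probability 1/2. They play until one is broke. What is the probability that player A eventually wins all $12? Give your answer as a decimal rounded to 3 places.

With a fair step, P(i) = ½P(i−1) + ½P(i+1) with P(0)=0, P(12)=1 has the linear solution P(i) = i/12.
P(4) = 4/12 = 1/3 ≈ 0.333.

0.333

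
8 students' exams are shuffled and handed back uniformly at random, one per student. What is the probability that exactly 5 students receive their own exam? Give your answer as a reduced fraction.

1/360

Choose which 5 of the 8 are fixed: C(8,5) = 56 ways.
The remaining 3 must have no fixed point: D(3) = 2.
P = 56·2/40320 = 1/360.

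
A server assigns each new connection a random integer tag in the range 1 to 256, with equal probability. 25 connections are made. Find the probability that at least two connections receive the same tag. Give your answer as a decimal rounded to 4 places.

It's easier to compute the probability that all 25 are distinct.
P(all distinct) = 256/256 · 255/256 · ··· · 232/256 ≈ 0.2979.
So the probability of at least one match is 1 − 0.2979 = 0.7021.

0.7021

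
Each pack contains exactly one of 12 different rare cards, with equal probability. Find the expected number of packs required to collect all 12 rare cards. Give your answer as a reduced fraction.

After i distinct types are collected, each trial gives a new one with probability (12−i)/12, so the expected wait for the next new type is 12/(12−i).
E = 12/12 + 12/11 + 12/10 + 12/9 + 12/8 + 12/7 + 12/6 + 12/5 + 12/4 + 12/3 + 12/2 + 12/1 = 86021/2310.

86021/2310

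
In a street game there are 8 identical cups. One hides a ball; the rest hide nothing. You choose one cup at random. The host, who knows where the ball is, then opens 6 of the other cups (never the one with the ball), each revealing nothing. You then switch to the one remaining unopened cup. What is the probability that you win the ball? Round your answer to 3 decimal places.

Your original cup holds the ball with probability 1/8, so the other 7 collectively hold it with probability 7/8.
The host can always find 6 empty cups to open, so the reveals don't change that 7/8; it is now spread over the 1 remaining unopened cup.
P(win by switching) = (7/8) · (1/1) = 7/8 ≈ 0.875.

0.875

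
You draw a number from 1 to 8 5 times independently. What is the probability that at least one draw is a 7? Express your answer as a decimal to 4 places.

0.4871

P(no draw is a 7) = (7/8)^5 ≈ 0.5129.
P(at least one) = 1 − 0.5129 = 0.4871.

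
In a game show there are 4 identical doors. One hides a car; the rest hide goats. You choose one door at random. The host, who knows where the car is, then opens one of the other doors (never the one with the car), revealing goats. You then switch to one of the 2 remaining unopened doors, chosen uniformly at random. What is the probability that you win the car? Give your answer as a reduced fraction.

Your original door holds the car with probability 1/4, so the other 3 collectively hold it with probability 3/4.
The host can always find an empty door to open, so this doesn't change that 3/4; it is now spread over the 2 remaining unopened doors.
P(win by switching) = (3/4) · (1/2) = 3/8.

3/8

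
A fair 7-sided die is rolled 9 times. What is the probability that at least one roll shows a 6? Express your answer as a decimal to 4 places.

P(no roll shows a 6) = (6/7)^9 ≈ 0.2497.
P(at least one) = 1 − 0.2497 = 0.7503.

0.7503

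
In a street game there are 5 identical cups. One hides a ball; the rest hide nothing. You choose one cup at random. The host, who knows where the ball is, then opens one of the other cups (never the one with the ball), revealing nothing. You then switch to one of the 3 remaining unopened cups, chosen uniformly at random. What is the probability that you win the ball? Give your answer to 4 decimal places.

0.2667

Your original cup holds the ball with probability 1/5, so the other 4 collectively hold it with probability 4/5.
The host can always find an empty cup to open, so this doesn't change that 4/5; it is now spread over the 3 remaining unopened cups.
P(win by switching) = (4/5) · (1/3) = 4/15 ≈ 0.2667.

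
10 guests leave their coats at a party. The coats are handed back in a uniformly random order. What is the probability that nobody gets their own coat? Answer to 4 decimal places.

This is the derangement probability: permutations of 10 with no fixed point.
D(10) = 10! · (1 − 1/1! + 1/2! − ··· + (−1)^10/10!) = 1334961.
P = 1334961/3628800 = 16481/44800 ≈ 0.3679.

0.3679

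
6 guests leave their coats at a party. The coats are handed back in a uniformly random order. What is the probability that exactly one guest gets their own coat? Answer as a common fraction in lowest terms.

Choose which one is fixed: C(6,1) = 6 ways.
The remaining 5 must have no fixed point: D(5) = 44.
P = 6·44/720 = 11/30.

11/30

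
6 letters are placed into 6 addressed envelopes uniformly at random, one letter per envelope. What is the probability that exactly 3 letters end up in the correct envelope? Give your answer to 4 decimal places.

0.0556

Choose which 3 of the 6 are fixed: C(6,3) = 20 ways.
The remaining 3 must have no fixed point: D(3) = 2.
P = 20·2/720 = 1/18 ≈ 0.0556.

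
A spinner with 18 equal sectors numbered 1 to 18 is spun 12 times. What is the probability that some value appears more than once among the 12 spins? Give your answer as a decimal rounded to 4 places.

0.9923

P(all 12 different) = 18/18 · 17/18 · ··· · 7/18 ≈ 0.0077.
P(at least two equal) = 1 − 0.0077 = 0.9923.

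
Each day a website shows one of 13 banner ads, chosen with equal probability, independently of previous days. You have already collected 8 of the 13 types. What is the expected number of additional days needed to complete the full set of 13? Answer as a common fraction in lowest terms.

1781/60

Starting from 8 distinct types, each trial gives a new one with probability (13−i)/13 when i types are held, so the wait for the next new type is 13/(13−i).
E = 13/5 + 13/4 + 13/3 + 13/2 + 13/1 = 1781/60.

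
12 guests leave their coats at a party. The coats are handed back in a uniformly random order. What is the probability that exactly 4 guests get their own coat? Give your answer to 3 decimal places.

Choose which 4 of the 12 are fixed: C(12,4) = 495 ways.
The remaining 8 must have no fixed point: D(8) = 14833.
P = 495·14833/479001600 = 2119/138240 ≈ 0.015.

0.015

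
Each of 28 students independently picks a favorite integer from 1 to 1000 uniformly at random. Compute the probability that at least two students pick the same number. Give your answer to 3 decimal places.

It's easier to compute the probability that all 28 are distinct.
P(all distinct) = 1000/1000 · 999/1000 · ··· · 973/1000 ≈ 0.683.
So the probability of at least one match is 1 − 0.683 = 0.317.

0.317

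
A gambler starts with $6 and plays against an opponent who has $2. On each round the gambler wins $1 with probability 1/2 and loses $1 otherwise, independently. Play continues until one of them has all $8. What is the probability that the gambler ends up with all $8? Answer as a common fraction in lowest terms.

3/4

With a fair step, P(i) = ½P(i−1) + ½P(i+1) with P(0)=0, P(8)=1 has the linear solution P(i) = i/8.
P(6) = 6/8 = 3/4.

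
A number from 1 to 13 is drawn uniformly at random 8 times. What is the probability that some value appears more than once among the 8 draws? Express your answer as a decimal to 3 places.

P(all 8 different) = 13/13 · 12/13 · ··· · 6/13 ≈ 0.064.
P(at least two equal) = 1 − 0.064 = 0.936.

0.936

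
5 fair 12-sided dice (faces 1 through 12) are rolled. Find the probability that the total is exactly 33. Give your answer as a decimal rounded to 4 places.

There are 12^5 = 248832 equally likely outcomes.
The number of ordered 5-tuples from {1,…,12} summing to 33 is 12435.
P(sum = 33) = 12435/248832 = 4145/82944 ≈ 0.0500.

0.0500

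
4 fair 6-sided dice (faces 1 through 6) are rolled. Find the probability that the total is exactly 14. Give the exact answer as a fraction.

73/648

There are 6^4 = 1296 equally likely outcomes.
The number of ordered 4-tuples from {1,…,6} summing to 14 is 146.
P(sum = 14) = 146/1296 = 73/648.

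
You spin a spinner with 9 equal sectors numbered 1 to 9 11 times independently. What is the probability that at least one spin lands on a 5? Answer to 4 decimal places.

P(no spin lands on a 5) = (8/9)^11 ≈ 0.2737.
P(at least one) = 1 − 0.2737 = 0.7263.

0.7263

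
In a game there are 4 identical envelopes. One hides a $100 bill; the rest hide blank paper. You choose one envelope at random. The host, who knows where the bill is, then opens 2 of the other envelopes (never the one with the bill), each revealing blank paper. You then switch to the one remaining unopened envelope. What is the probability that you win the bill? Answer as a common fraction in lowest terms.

3/4

Your original envelope holds the bill with probability 1/4, so the other 3 collectively hold it with probability 3/4.
The host can always find 2 empty envelopes to open, so the reveals don't change that 3/4; it is now spread over the 1 remaining unopened envelope.
P(win by switching) = (3/4) · (1/1) = 3/4.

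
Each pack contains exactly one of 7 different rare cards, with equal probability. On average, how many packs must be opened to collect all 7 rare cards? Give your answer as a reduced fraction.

363/20

After i distinct types are collected, each trial gives a new one with probability (7−i)/7, so the expected wait for the next new type is 7/(7−i).
E = 7/7 + 7/6 + 7/5 + 7/4 + 7/3 + 7/2 + 7/1 = 363/20.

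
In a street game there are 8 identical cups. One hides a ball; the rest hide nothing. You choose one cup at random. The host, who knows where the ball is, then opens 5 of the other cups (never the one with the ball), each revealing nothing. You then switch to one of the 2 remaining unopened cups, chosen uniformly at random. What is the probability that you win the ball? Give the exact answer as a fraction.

7/16

Your original cup holds the ball with probability 1/8, so the other 7 collectively hold it with probability 7/8.
The host can always find 5 empty cups to open, so the reveals don't change that 7/8; it is now spread over the 2 remaining unopened cups.
P(win by switching) = (7/8) · (1/2) = 7/16.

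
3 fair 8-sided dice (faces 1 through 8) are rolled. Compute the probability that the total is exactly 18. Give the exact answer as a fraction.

7/128

There are 8^3 = 512 equally likely outcomes.
The number of ordered 3-tuples from {1,…,8} summing to 18 is 28.
P(sum = 18) = 28/512 = 7/128.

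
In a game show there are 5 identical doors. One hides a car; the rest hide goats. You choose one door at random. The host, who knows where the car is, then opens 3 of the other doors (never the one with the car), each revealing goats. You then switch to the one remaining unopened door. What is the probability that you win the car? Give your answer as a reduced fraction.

Your original door holds the car with probability 1/5, so the other 4 collectively hold it with probability 4/5.
The host can always find 3 empty doors to open, so the reveals don't change that 4/5; it is now spread over the 1 remaining unopened door.
P(win by switching) = (4/5) · (1/1) = 4/5.

4/5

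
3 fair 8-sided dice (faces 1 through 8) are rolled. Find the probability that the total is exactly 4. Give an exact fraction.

There are 8^3 = 512 equally likely outcomes.
The number of ordered 3-tuples from {1,…,8} summing to 4 is 3.
P(sum = 4) = 3/512.

3/512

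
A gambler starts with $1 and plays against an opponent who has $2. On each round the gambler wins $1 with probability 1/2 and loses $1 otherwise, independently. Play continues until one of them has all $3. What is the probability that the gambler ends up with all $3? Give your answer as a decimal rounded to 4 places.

With a fair step, P(i) = ½P(i−1) + ½P(i+1) with P(0)=0, P(3)=1 has the linear solution P(i) = i/3.
P(1) = 1/3 ≈ 0.3333.

0.3333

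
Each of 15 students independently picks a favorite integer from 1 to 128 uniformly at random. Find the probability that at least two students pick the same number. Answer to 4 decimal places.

0.5739

It's easier to compute the probability that all 15 are distinct.
P(all distinct) = 128/128 · 127/128 · ··· · 114/128 ≈ 0.4261.
So the probability of at least one match is 1 − 0.4261 = 0.5739.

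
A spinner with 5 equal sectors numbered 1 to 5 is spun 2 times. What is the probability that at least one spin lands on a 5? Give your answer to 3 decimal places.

0.360

P(no spin lands on a 5) = (4/5)^2 ≈ 0.640.
P(at least one) = 1 − 0.640 = 0.360.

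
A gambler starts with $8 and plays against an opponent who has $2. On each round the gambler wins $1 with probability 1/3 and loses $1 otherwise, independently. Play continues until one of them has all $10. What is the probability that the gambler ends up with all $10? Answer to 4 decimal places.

Let r = q/p = (2/3)/(1/3) = 2. The recurrence P(i) = p·P(i+1) + q·P(i−1) with P(0)=0, P(10)=1 gives P(i) = (1 − r^i)/(1 − r^10).
P(8) = (1 − (2)^8) / (1 − (2)^10) = 85/341 ≈ 0.2493.

0.2493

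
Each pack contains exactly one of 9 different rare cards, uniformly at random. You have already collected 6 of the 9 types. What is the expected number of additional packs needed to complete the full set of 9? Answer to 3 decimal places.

Starting from 6 distinct types, each trial gives a new one with probability (9−i)/9 when i types are held, so the wait for the next new type is 9/(9−i).
E = 9/3 + 9/2 + 9/1 = 33/2 ≈ 16.500.

16.500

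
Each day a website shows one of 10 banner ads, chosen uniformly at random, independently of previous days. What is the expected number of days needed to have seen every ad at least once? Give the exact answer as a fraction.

After i distinct types are collected, each trial gives a new one with probability (10−i)/10, so the expected wait for the next new type is 10/(10−i).
E = 10/10 + 10/9 + 10/8 + 10/7 + 10/6 + 10/5 + 10/4 + 10/3 + 10/2 + 10/1 = 7381/252.

7381/252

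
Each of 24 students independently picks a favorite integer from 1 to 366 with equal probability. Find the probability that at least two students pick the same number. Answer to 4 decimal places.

It's easier to compute the probability that all 24 are distinct.
P(all distinct) = 366/366 · 365/366 · ··· · 343/366 ≈ 0.4627.
So the probability of at least one match is 1 − 0.4627 = 0.5373.

0.5373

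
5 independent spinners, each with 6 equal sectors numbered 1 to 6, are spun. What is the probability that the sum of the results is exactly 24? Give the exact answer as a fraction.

205/7776

There are 6^5 = 7776 equally likely outcomes.
The number of ordered 5-tuples from {1,…,6} summing to 24 is 205.
P(sum = 24) = 205/7776.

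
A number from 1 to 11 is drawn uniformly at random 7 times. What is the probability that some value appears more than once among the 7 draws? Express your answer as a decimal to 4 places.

0.9147

P(all 7 different) = 11/11 · 10/11 · ··· · 5/11 ≈ 0.0853.
P(at least two equal) = 1 − 0.0853 = 0.9147.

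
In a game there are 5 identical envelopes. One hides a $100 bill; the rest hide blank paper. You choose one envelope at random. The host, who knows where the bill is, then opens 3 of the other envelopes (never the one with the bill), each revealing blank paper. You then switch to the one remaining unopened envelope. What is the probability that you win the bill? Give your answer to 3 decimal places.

Your original envelope holds the bill with probability 1/5, so the other 4 collectively hold it with probability 4/5.
The host can always find 3 empty envelopes to open, so the reveals don't change that 4/5; it is now spread over the 1 remaining unopened envelope.
P(win by switching) = (4/5) · (1/1) = 4/5 ≈ 0.800.

0.800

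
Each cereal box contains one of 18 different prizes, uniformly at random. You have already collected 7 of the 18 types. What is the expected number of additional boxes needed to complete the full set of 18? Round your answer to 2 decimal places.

Starting from 7 distinct types, each trial gives a new one with probability (18−i)/18 when i types are held, so the wait for the next new type is 18/(18−i).
E = 18/11 + 18/10 + 18/9 + 18/8 + 18/7 + 18/6 + 18/5 + 18/4 + 18/3 + 18/2 + 18/1 = 83711/1540 ≈ 54.36.

54.36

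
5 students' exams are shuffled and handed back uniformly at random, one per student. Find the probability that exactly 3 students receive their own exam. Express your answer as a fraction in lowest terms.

1/12

Choose which 3 of the 5 are fixed: C(5,3) = 10 ways.
The remaining 2 must have no fixed point: D(2) = 1.
P = 10·1/120 = 1/12.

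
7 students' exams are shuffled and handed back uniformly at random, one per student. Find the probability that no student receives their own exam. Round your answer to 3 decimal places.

This is the derangement probability: permutations of 7 with no fixed point.
D(7) = 7! · (1 − 1/1! + 1/2! − ··· + (−1)^7/7!) = 1854.
P = 1854/5040 = 103/280 ≈ 0.368.

0.368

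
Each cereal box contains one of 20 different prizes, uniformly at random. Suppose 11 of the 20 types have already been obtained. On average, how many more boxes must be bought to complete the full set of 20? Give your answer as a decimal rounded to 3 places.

56.579

Starting from 11 distinct types, each trial gives a new one with probability (20−i)/20 when i types are held, so the wait for the next new type is 20/(20−i).
E = 20/9 + 20/8 + 20/7 + 20/6 + 20/5 + 20/4 + 20/3 + 20/2 + 20/1 = 7129/126 ≈ 56.579.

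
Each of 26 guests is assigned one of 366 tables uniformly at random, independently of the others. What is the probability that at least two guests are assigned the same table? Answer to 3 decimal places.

0.597

It's easier to compute the probability that all 26 are distinct.
P(all distinct) = 366/366 · 365/366 · ··· · 341/366 ≈ 0.403.
So the probability of at least one match is 1 − 0.403 = 0.597.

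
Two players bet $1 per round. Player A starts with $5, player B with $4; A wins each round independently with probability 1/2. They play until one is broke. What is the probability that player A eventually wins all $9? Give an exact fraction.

With a fair step, P(i) = ½P(i−1) + ½P(i+1) with P(0)=0, P(9)=1 has the linear solution P(i) = i/9.
P(5) = 5/9.

5/9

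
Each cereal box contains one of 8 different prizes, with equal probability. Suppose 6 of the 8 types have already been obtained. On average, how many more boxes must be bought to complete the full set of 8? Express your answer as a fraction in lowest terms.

Starting from 6 distinct types, each trial gives a new one with probability (8−i)/8 when i types are held, so the wait for the next new type is 8/(8−i).
E = 8/2 + 8/1 = 12.

12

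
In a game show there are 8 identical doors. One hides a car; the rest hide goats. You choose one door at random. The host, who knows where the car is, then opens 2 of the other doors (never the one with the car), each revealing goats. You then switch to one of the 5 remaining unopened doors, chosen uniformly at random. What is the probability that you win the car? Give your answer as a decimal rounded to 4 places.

0.1750

Your original door holds the car with probability 1/8, so the other 7 collectively hold it with probability 7/8.
The host can always find 2 empty doors to open, so the reveals don't change that 7/8; it is now spread over the 5 remaining unopened doors.
P(win by switching) = (7/8) · (1/5) = 7/40 ≈ 0.1750.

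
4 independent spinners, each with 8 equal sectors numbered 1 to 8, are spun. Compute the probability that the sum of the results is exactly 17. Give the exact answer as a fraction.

There are 8^4 = 4096 equally likely outcomes.
The number of ordered 4-tuples from {1,…,8} summing to 17 is 336.
P(sum = 17) = 336/4096 = 21/256.

21/256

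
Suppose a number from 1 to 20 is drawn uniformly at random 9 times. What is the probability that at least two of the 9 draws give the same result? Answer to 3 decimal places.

0.881

P(all 9 different) = 20/20 · 19/20 · ··· · 12/20 ≈ 0.119.
P(at least two equal) = 1 − 0.119 = 0.881.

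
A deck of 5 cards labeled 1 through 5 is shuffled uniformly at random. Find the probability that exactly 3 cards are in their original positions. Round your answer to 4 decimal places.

0.0833

Choose which 3 of the 5 are fixed: C(5,3) = 10 ways.
The remaining 2 must have no fixed point: D(2) = 1.
P = 10·1/120 = 1/12 ≈ 0.0833.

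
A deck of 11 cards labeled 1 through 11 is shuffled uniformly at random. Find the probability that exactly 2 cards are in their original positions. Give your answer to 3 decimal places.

0.184

Choose which 2 of the 11 are fixed: C(11,2) = 55 ways.
The remaining 9 must have no fixed point: D(9) = 133496.
P = 55·133496/39916800 = 16687/90720 ≈ 0.184.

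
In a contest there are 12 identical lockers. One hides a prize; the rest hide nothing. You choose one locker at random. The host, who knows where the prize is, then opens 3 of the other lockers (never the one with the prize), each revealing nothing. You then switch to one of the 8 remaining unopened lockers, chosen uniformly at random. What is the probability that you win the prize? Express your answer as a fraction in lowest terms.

Your original locker holds the prize with probability 1/12, so the other 11 collectively hold it with probability 11/12.
The host can always find 3 empty lockers to open, so the reveals don't change that 11/12; it is now spread over the 8 remaining unopened lockers.
P(win by switching) = (11/12) · (1/8) = 11/96.

11/96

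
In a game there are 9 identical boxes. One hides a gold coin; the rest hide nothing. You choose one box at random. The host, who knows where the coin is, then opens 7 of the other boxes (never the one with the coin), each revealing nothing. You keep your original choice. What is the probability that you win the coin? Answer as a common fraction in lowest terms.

The host can always open 7 empty boxes regardless of your choice, so the reveals give no information about your original box.
P(win by staying) = 1/9.

1/9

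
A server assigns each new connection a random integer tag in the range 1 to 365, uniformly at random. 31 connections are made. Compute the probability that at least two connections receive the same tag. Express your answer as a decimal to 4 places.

0.7305

It's easier to compute the probability that all 31 are distinct.
P(all distinct) = 365/365 · 364/365 · ··· · 335/365 ≈ 0.2695.
So the probability of at least one match is 1 − 0.2695 = 0.7305.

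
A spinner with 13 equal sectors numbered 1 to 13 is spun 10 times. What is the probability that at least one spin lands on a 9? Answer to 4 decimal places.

0.5509

P(no spin lands on a 9) = (12/13)^10 ≈ 0.4491.
P(at least one) = 1 − 0.4491 = 0.5509.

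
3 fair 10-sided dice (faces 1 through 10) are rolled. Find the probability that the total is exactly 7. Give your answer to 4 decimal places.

0.0150

There are 10^3 = 1000 equally likely outcomes.
The number of ordered 3-tuples from {1,…,10} summing to 7 is 15.
P(sum = 7) = 15/1000 = 3/200 ≈ 0.0150.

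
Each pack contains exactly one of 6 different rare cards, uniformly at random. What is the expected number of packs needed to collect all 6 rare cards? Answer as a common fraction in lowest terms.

147/10

After i distinct types are collected, each trial gives a new one with probability (6−i)/6, so the expected wait for the next new type is 6/(6−i).
E = 6/6 + 6/5 + 6/4 + 6/3 + 6/2 + 6/1 = 147/10.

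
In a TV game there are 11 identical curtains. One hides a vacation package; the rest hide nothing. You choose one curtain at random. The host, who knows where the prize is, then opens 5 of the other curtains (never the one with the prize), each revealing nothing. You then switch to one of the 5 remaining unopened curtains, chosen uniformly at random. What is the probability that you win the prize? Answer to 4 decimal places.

Your original curtain holds the prize with probability 1/11, so the other 10 collectively hold it with probability 10/11.
The host can always find 5 empty curtains to open, so the reveals don't change that 10/11; it is now spread over the 5 remaining unopened curtains.
P(win by switching) = (10/11) · (1/5) = 2/11 ≈ 0.1818.

0.1818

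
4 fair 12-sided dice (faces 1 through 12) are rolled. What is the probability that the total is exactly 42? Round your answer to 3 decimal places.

0.004

There are 12^4 = 20736 equally likely outcomes.
The number of ordered 4-tuples from {1,…,12} summing to 42 is 84.
P(sum = 42) = 84/20736 = 7/1728 ≈ 0.004.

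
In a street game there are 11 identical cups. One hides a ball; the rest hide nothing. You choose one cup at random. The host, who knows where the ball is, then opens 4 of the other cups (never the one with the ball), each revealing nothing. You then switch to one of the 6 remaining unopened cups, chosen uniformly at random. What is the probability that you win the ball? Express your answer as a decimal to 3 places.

Your original cup holds the ball with probability 1/11, so the other 10 collectively hold it with probability 10/11.
The host can always find 4 empty cups to open, so the reveals don't change that 10/11; it is now spread over the 6 remaining unopened cups.
P(win by switching) = (10/11) · (1/6) = 5/33 ≈ 0.152.

0.152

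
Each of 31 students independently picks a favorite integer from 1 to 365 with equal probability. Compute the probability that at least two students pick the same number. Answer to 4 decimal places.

It's easier to compute the probability that all 31 are distinct.
P(all distinct) = 365/365 · 364/365 · ··· · 335/365 ≈ 0.2695.
So the probability of at least one match is 1 − 0.2695 = 0.7305.

0.7305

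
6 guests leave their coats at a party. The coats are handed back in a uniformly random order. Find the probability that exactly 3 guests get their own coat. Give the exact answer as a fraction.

1/18

Choose which 3 of the 6 are fixed: C(6,3) = 20 ways.
The remaining 3 must have no fixed point: D(3) = 2.
P = 20·2/720 = 1/18.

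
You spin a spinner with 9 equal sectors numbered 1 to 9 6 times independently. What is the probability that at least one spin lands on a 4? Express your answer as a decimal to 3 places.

P(no spin lands on a 4) = (8/9)^6 ≈ 0.493.
P(at least one) = 1 − 0.493 = 0.507.

0.507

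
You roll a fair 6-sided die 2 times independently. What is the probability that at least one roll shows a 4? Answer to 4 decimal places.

P(no roll shows a 4) = (5/6)^2 ≈ 0.6944.
P(at least one) = 1 − 0.6944 = 0.3056.

0.3056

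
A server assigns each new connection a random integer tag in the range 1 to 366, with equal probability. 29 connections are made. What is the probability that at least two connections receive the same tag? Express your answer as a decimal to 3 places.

0.680

It's easier to compute the probability that all 29 are distinct.
P(all distinct) = 366/366 · 365/366 · ··· · 338/366 ≈ 0.320.
So the probability of at least one match is 1 − 0.320 = 0.680.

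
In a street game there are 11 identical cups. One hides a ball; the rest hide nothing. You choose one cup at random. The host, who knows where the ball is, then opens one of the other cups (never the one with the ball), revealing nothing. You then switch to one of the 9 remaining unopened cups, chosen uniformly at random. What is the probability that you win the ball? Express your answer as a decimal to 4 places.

Your original cup holds the ball with probability 1/11, so the other 10 collectively hold it with probability 10/11.
The host can always find an empty cup to open, so this doesn't change that 10/11; it is now spread over the 9 remaining unopened cups.
P(win by switching) = (10/11) · (1/9) = 10/99 ≈ 0.1010.

0.1010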